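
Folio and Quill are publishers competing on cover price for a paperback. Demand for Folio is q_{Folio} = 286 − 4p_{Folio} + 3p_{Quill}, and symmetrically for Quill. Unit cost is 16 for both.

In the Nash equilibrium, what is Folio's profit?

11664

Folio's profit: π = (p_{Folio} − 16)(286 − 4p_{Folio} + 3p_{Quill}).
∂π/∂p_{Folio} = 350 − 8p_{Folio} + 3p_{Quill} = 0 ⇒ p_{Folio} = 43.75 + 0.375p_{Quill}.
The game is symmetric, so in equilibrium p_{Quill} = p_{Folio}: the reaction function gives 0.625p_{Folio} = 43.75, hence p_{Folio} = 70.
q_{Folio} = 286 − 4·70 + 3·70 = 216.
Profit = (70 − 16)·216 = 11664.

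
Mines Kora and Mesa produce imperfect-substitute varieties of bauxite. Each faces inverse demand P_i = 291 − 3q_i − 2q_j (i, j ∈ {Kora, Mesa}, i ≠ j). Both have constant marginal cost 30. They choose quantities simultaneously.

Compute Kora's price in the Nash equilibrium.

127.875

Mine Kora's profit: π = q_{Kora}(291 − 3q_{Kora} − 2q_{Mesa}) − 30q_{Kora}.
∂π/∂q_{Kora} = 261 − 6q_{Kora} − 2q_{Mesa} = 0 ⇒ q_{Kora} = 43.5 − (1/3)q_{Mesa}.
Setting q_{Kora} = q_{Mesa} in the reaction function: q_{Kora} = 43.5 − (1/3)q_{Kora}, so q_{Kora} = 43.5 / (4/3) = 32.625.
P_{Kora} = 291 − 3·32.625 − 2·32.625 = 127.875.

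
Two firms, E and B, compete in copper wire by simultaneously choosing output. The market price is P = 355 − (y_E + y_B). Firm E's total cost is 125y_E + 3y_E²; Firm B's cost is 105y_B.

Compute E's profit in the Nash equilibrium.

784

Firm E's profit: π = y_E(355 − (y_E + y_B)) − 125y_E − 3y_E².
∂π/∂y_E = 230 − 8y_E − y_B = 0, so y_E = 28.75 − 0.125y_B.
For B: ∂π/∂y_B = 250 − 2y_B − y_E = 0 ⇒ y_B = 125 − 0.5y_E.
Substituting the second reaction function into the first: y_E = 28.75 − 0.125(125 − 0.5y_E), which gives 0.9375y_E = 13.125 ⇒ y_E = 14.
Then y_B = 125 − 0.5·14 = 118.
Price P = 355 − 132 = 223.
E's profit: (223 − 125)·14 − 3(14)² = 784.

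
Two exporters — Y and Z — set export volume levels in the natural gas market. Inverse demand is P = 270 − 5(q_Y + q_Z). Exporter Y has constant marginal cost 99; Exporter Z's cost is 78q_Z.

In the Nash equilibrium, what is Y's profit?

Exporter Y's profit: π = q_Y(270 − 5(q_Y + q_Z)) − 99q_Y.
∂π/∂q_Y = 171 − 10q_Y − 5q_Z = 0, so q_Y = 17.1 − 0.5q_Z.
By the same steps for Z: q_Z = 19.2 − 0.5q_Y.
Plugging q_Z into Y's best response: q_Y = 17.1 − 0.5(19.2 − 0.5q_Y) ⇒ 0.75q_Y = 7.5, so q_Y = 10.
Then q_Z = 19.2 − 0.5·10 = 14.2.
Price P = 270 − 5·24.2 = 149.
Y's profit: (149 − 99)·10 = 500.

500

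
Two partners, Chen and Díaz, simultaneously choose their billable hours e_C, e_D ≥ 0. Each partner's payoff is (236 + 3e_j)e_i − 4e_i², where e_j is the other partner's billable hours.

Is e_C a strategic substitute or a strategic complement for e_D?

strategic complements

Chen's payoff is (236 + 3e_D)e_C − 4e_C².
∂π/∂e_C = 236 + 3e_D − 8e_C = 0, so e_C = 29.5 + 0.375e_D.
The best-response slope de_C/de_D = 0.375 > 0: the reaction function is upward-sloping, so the choices are strategic complements.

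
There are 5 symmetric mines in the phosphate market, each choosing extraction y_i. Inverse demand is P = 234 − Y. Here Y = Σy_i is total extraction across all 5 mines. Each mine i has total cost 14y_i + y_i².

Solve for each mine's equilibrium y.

27.5

A representative mine's profit is π_i = y_i(234 − Y) − 14y_i − y_i², with Y = y_i + Σ_{j≠i} y_j.
First-order condition: 220 − 4y_i − Σ_{j≠i} y_j = 0.
In a symmetric equilibrium every mine chooses the same y, so Σ_{j≠i} y_j = 4y. The condition becomes 220 − 8y = 0, giving y = 220/8 = 27.5.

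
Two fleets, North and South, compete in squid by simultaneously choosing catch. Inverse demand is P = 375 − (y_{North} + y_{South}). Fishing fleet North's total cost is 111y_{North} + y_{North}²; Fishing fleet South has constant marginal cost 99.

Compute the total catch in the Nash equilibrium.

156

Fishing fleet North's profit: π = y_{North}(375 − (y_{North} + y_{South})) − 111y_{North} − y_{North}².
∂π/∂y_{North} = 264 − 4y_{North} − y_{South} = 0, so y_{North} = 66 − 0.25y_{South}.
For South: ∂π/∂y_{South} = 276 − 2y_{South} − y_{North} = 0 ⇒ y_{South} = 138 − 0.5y_{North}.
Solving the two reaction functions simultaneously: (1 − (−0.25)(−0.5))y_{North} = 66 − 0.25·138, so 0.875y_{North} = 31.5 and y_{North} = 36.
Then y_{South} = 138 − 0.5·36 = 120.
Total catch: 36 + 120 = 156.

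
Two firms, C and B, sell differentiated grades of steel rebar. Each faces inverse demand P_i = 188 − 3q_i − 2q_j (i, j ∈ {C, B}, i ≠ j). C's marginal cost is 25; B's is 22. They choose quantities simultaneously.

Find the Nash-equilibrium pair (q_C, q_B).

Firm C's profit: π = q_C(188 − 3q_C − 2q_B) − 25q_C.
∂π/∂q_C = 163 − 6q_C − 2q_B = 0 ⇒ q_C = 163/6 − (1/3)q_B.
Similarly q_B = 83/3 − (1/3)q_C.
Plugging q_B into C's best response: q_C = 163/6 − (1/3)(83/3 − (1/3)q_C) ⇒ (8/9)q_C = 323/18, so q_C = 20.1875.
Then q_B = 83/3 − (1/3)·20.1875 = 20.9375.

20.1875, 20.9375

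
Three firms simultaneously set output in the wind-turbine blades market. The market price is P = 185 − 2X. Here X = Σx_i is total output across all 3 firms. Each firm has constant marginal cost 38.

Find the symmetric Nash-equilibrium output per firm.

18.375

A representative firm's profit is π_i = x_i(185 − 2X) − 38x_i, with X = x_i + Σ_{j≠i} x_j.
First-order condition: 147 − 4x_i − 2Σ_{j≠i} x_j = 0.
In a symmetric equilibrium every firm chooses the same x, so Σ_{j≠i} x_j = 2x. The condition becomes 147 − 8x = 0, giving x = 147/8 = 18.375.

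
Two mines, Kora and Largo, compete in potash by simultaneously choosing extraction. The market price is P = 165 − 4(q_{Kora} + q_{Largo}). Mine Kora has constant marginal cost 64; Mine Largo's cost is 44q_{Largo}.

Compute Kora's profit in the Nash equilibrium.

182.25

Mine Kora's profit: π = q_{Kora}(165 − 4(q_{Kora} + q_{Largo})) − 64q_{Kora}.
∂π/∂q_{Kora} = 101 − 8q_{Kora} − 4q_{Largo} = 0, so q_{Kora} = 12.625 − 0.5q_{Largo}.
By the same steps for Largo: q_{Largo} = 15.125 − 0.5q_{Kora}.
Substituting the second reaction function into the first: q_{Kora} = 12.625 − 0.5(15.125 − 0.5q_{Kora}), which gives 0.75q_{Kora} = 5.0625 ⇒ q_{Kora} = 6.75.
Then q_{Largo} = 15.125 − 0.5·6.75 = 11.75.
Price P = 165 − 4·18.5 = 91.
Kora's profit: (91 − 64)·6.75 = 182.25.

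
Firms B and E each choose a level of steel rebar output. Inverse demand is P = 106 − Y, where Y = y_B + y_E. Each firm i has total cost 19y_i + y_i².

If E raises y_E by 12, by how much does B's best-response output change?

-3

Firm B's profit: π = y_B(106 − (y_B + y_E)) − 19y_B − y_B².
∂π/∂y_B = 87 − 4y_B − y_E = 0, so y_B = 21.75 − 0.25y_E.
The reaction-function slope is −0.25, so a 12-unit rise in y_E moves y_B by −0.25 × 12 = −3. B's best response falls — the actions are strategic substitutes.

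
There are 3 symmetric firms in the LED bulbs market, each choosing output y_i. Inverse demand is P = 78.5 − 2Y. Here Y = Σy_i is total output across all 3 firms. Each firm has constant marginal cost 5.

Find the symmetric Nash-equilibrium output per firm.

9.1875

A representative firm's profit is π_i = y_i(78.5 − 2Y) − 5y_i, with Y = y_i + Σ_{j≠i} y_j.
First-order condition: 73.5 − 4y_i − 2Σ_{j≠i} y_j = 0.
In a symmetric equilibrium every firm chooses the same y, so Σ_{j≠i} y_j = 2y. The condition becomes 73.5 − 8y = 0, giving y = 73.5/8 = 9.1875.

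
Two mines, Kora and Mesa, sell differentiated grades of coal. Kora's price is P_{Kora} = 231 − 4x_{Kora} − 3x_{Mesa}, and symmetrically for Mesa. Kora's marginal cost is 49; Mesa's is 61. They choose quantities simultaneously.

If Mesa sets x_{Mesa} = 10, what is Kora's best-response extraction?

19

Mine Kora's profit: π = x_{Kora}(231 − 4x_{Kora} − 3x_{Mesa}) − 49x_{Kora}.
∂π/∂x_{Kora} = 182 − 8x_{Kora} − 3x_{Mesa} = 0 ⇒ x_{Kora} = 22.75 − 0.375x_{Mesa}.
At x_{Mesa} = 10: x_{Kora} = 22.75 − 0.375·10 = 19.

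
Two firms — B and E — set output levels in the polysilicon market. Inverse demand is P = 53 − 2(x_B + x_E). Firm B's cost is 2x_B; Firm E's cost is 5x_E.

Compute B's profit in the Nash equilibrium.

162

Firm B's profit: π = x_B(53 − 2(x_B + x_E)) − 2x_B.
∂π/∂x_B = 51 − 4x_B − 2x_E = 0, so x_B = 12.75 − 0.5x_E.
By the same steps for E: x_E = 12 − 0.5x_B.
Solving the two reaction functions simultaneously: (1 − (−0.5)(−0.5))x_B = 12.75 − 0.5·12, so 0.75x_B = 6.75 and x_B = 9.
Then x_E = 12 − 0.5·9 = 7.5.
Price P = 53 − 2·16.5 = 20.
B's profit: (20 − 2)·9 = 162.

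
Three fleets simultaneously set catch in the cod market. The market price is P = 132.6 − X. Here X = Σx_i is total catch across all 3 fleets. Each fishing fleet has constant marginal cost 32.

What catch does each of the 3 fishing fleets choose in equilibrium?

25.15

A representative fishing fleet's profit is π_i = x_i(132.6 − X) − 32x_i, with X = x_i + Σ_{j≠i} x_j.
First-order condition: 100.6 − 2x_i − Σ_{j≠i} x_j = 0.
Imposing symmetry (x_j = x for all j) turns Σ_{j≠i} x_j into 2x, so 100.6 = 4x and x = 25.15.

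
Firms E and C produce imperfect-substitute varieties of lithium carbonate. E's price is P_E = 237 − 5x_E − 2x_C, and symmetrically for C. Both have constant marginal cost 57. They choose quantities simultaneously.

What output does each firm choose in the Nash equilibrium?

15

Firm E's profit: π = x_E(237 − 5x_E − 2x_C) − 57x_E.
∂π/∂x_E = 180 − 10x_E − 2x_C = 0 ⇒ x_E = 18 − 0.2x_C.
The game is symmetric, so in equilibrium x_C = x_E: the reaction function gives 1.2x_E = 18, hence x_E = 15.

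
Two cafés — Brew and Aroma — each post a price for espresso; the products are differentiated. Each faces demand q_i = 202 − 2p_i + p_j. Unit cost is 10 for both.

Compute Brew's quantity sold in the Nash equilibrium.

Brew's profit: π = (p_{Brew} − 10)(202 − 2p_{Brew} + p_{Aroma}).
∂π/∂p_{Brew} = 222 − 4p_{Brew} + p_{Aroma} = 0 ⇒ p_{Brew} = 55.5 + 0.25p_{Aroma}.
Setting p_{Brew} = p_{Aroma} in the reaction function: p_{Brew} = 55.5 + 0.25p_{Brew}, so p_{Brew} = 55.5 / 0.75 = 74.
q_{Brew} = 202 − 2·74 + 74 = 128.

128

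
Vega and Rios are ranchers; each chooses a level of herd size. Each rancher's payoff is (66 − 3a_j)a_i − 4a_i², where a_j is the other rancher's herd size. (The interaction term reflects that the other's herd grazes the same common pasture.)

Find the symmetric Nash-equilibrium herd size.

Vega's payoff is (66 − 3a_R)a_V − 4a_V².
∂π/∂a_V = 66 − 3a_R − 8a_V = 0, so a_V = 8.25 − 0.375a_R.
The game is symmetric, so in equilibrium a_R = a_V: the reaction function gives 1.375a_V = 8.25, hence a_V = 6.

6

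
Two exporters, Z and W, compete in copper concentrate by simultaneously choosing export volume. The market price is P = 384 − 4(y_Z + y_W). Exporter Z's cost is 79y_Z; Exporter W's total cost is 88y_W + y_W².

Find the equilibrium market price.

Exporter Z's profit: π = y_Z(384 − 4(y_Z + y_W)) − 79y_Z.
∂π/∂y_Z = 305 − 8y_Z − 4y_W = 0, so y_Z = 38.125 − 0.5y_W.
For W: ∂π/∂y_W = 296 − 10y_W − 4y_Z = 0 ⇒ y_W = 29.6 − 0.4y_Z.
Solving the two reaction functions simultaneously: (1 − (−0.5)(−0.4))y_Z = 38.125 − 0.5·29.6, so 0.8y_Z = 23.325 and y_Z = 933/32.
Then y_W = 29.6 − 0.4·(933/32) = 17.9375.
Equilibrium price: P = 384 − 4·(1507/32) = 195.625.

195.625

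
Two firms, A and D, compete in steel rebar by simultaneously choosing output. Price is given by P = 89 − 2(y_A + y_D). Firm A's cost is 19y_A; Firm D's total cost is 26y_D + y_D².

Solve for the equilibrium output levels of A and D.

14.7, 5.6

Firm A's profit: π = y_A(89 − 2(y_A + y_D)) − 19y_A.
∂π/∂y_A = 70 − 4y_A − 2y_D = 0, so y_A = 17.5 − 0.5y_D.
For D: ∂π/∂y_D = 63 − 6y_D − 2y_A = 0 ⇒ y_D = 10.5 − (1/3)y_A.
Substituting the second reaction function into the first: y_A = 17.5 − 0.5(10.5 − (1/3)y_A), which gives (5/6)y_A = 12.25 ⇒ y_A = 14.7.
Then y_D = 10.5 − (1/3)·14.7 = 5.6.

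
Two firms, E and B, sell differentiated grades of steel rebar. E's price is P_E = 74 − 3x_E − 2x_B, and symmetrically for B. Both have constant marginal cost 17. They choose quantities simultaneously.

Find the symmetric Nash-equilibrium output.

Firm E's profit: π = x_E(74 − 3x_E − 2x_B) − 17x_E.
∂π/∂x_E = 57 − 6x_E − 2x_B = 0 ⇒ x_E = 9.5 − (1/3)x_B.
The game is symmetric, so in equilibrium x_B = x_E: the reaction function gives (4/3)x_E = 9.5, hence x_E = 7.125.

7.125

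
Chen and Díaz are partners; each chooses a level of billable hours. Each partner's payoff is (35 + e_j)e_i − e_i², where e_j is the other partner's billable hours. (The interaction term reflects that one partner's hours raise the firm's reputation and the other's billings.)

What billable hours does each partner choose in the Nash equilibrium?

Chen's payoff is (35 + e_D)e_C − e_C².
∂π/∂e_C = 35 + e_D − 2e_C = 0, so e_C = 17.5 + 0.5e_D.
Setting e_C = e_D in the reaction function: e_C = 17.5 + 0.5e_C, so e_C = 17.5 / 0.5 = 35.

35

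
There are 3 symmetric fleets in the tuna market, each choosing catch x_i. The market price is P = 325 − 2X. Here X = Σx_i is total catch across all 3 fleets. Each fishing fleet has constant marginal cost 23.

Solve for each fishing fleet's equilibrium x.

A representative fishing fleet's profit is π_i = x_i(325 − 2X) − 23x_i, with X = x_i + Σ_{j≠i} x_j.
First-order condition: 302 − 4x_i − 2Σ_{j≠i} x_j = 0.
With identical fishing fleets, set every x_j = x: then 302 − 4x − 4x = 0, i.e. x = 302/8 = 37.75.

37.75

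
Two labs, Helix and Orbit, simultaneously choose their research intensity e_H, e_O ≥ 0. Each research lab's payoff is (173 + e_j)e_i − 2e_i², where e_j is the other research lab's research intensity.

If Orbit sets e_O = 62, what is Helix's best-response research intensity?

58.75

Helix's payoff is (173 + e_O)e_H − 2e_H².
∂π/∂e_H = 173 + e_O − 4e_H = 0, so e_H = 43.25 + 0.25e_O.
At e_O = 62: e_H = 43.25 + 0.25·62 = 58.75.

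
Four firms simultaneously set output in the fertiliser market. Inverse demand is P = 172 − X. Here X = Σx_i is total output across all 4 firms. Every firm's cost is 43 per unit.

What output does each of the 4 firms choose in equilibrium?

25.8

A representative firm's profit is π_i = x_i(172 − X) − 43x_i, with X = x_i + Σ_{j≠i} x_j.
First-order condition: 129 − 2x_i − Σ_{j≠i} x_j = 0.
With identical firms, set every x_j = x: then 129 − 2x − 3x = 0, i.e. x = 129/5 = 25.8.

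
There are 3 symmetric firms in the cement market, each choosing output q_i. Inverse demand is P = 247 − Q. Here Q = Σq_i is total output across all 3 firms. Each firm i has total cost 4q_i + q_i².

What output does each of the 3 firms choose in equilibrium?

A representative firm's profit is π_i = q_i(247 − Q) − 4q_i − q_i², with Q = q_i + Σ_{j≠i} q_j.
First-order condition: 243 − 4q_i − Σ_{j≠i} q_j = 0.
With identical firms, set every q_j = q: then 243 − 4q − 2q = 0, i.e. q = 243/6 = 40.5.

40.5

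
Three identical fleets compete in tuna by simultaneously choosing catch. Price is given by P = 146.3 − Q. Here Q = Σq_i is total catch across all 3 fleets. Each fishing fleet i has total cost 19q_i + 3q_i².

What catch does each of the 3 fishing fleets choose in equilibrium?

12.73

A representative fishing fleet's profit is π_i = q_i(146.3 − Q) − 19q_i − 3q_i², with Q = q_i + Σ_{j≠i} q_j.
First-order condition: 127.3 − 8q_i − Σ_{j≠i} q_j = 0.
In a symmetric equilibrium every fishing fleet chooses the same q, so Σ_{j≠i} q_j = 2q. The condition becomes 127.3 − 10q = 0, giving q = 127.3/10 = 12.73.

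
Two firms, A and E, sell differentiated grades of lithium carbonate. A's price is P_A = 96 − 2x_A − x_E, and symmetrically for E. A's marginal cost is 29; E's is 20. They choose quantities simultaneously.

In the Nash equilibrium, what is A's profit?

327.68

Firm A's profit: π = x_A(96 − 2x_A − x_E) − 29x_A.
∂π/∂x_A = 67 − 4x_A − x_E = 0 ⇒ x_A = 16.75 − 0.25x_E.
Similarly x_E = 19 − 0.25x_A.
Plugging x_E into A's best response: x_A = 16.75 − 0.25(19 − 0.25x_A) ⇒ 0.9375x_A = 12, so x_A = 12.8.
Then x_E = 19 − 0.25·12.8 = 15.8.
P_A = 96 − 2·12.8 − 15.8 = 54.6.
Profit = (54.6 − 29)·12.8 = 327.68.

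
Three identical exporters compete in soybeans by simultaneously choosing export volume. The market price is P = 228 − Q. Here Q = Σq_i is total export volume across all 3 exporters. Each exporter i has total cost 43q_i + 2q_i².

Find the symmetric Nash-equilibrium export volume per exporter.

A representative exporter's profit is π_i = q_i(228 − Q) − 43q_i − 2q_i², with Q = q_i + Σ_{j≠i} q_j.
First-order condition: 185 − 6q_i − Σ_{j≠i} q_j = 0.
Imposing symmetry (q_j = q for all j) turns Σ_{j≠i} q_j into 2q, so 185 = 8q and q = 23.125.

23.125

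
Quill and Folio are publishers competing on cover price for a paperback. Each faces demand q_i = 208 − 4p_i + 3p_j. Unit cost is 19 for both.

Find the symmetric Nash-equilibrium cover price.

56.8

Quill's profit: π = (p_{Quill} − 19)(208 − 4p_{Quill} + 3p_{Folio}).
∂π/∂p_{Quill} = 284 − 8p_{Quill} + 3p_{Folio} = 0 ⇒ p_{Quill} = 35.5 + 0.375p_{Folio}.
By symmetry p_{Folio} = p_{Quill}; substituting into the reaction function, 0.625p_{Quill} = 35.5 and p_{Quill} = 56.8.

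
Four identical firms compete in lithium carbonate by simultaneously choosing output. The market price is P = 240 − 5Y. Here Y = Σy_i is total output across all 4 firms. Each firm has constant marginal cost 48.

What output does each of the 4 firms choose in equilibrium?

7.68

A representative firm's profit is π_i = y_i(240 − 5Y) − 48y_i, with Y = y_i + Σ_{j≠i} y_j.
First-order condition: 192 − 10y_i − 5Σ_{j≠i} y_j = 0.
Imposing symmetry (y_j = y for all j) turns Σ_{j≠i} y_j into 3y, so 192 = 25y and y = 7.68.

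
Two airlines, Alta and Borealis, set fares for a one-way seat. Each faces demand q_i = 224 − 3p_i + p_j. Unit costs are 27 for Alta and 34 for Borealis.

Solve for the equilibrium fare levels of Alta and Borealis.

61.6, 64.6

Alta's profit: π = (p_{Alta} − 27)(224 − 3p_{Alta} + p_{Borealis}).
∂π/∂p_{Alta} = 305 − 6p_{Alta} + p_{Borealis} = 0 ⇒ p_{Alta} = 305/6 + (1/6)p_{Borealis}.
Similarly p_{Borealis} = 163/3 + (1/6)p_{Alta}.
Plugging p_{Borealis} into Alta's best response: p_{Alta} = 305/6 + (1/6)(163/3 + (1/6)p_{Alta}) ⇒ (35/36)p_{Alta} = 539/9, so p_{Alta} = 61.6.
Then p_{Borealis} = 163/3 + (1/6)·61.6 = 64.6.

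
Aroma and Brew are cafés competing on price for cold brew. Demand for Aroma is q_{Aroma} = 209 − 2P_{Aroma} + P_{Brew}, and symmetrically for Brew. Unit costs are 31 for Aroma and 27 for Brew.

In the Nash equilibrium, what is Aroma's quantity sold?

117.6

Aroma's profit: π = (P_{Aroma} − 31)(209 − 2P_{Aroma} + P_{Brew}).
∂π/∂P_{Aroma} = 271 − 4P_{Aroma} + P_{Brew} = 0 ⇒ P_{Aroma} = 67.75 + 0.25P_{Brew}.
Similarly P_{Brew} = 65.75 + 0.25P_{Aroma}.
Plugging P_{Brew} into Aroma's best response: P_{Aroma} = 67.75 + 0.25(65.75 + 0.25P_{Aroma}) ⇒ 0.9375P_{Aroma} = 84.1875, so P_{Aroma} = 89.8.
Then P_{Brew} = 65.75 + 0.25·89.8 = 88.2.
q_{Aroma} = 209 − 2·89.8 + 88.2 = 117.6.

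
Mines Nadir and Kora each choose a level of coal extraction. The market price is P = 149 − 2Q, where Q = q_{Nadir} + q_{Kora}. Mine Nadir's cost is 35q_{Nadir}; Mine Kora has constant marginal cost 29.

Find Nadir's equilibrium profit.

Mine Nadir's profit: π = q_{Nadir}(149 − 2(q_{Nadir} + q_{Kora})) − 35q_{Nadir}.
∂π/∂q_{Nadir} = 114 − 4q_{Nadir} − 2q_{Kora} = 0, so q_{Nadir} = 28.5 − 0.5q_{Kora}.
By the same steps for Kora: q_{Kora} = 30 − 0.5q_{Nadir}.
Solving the two reaction functions simultaneously: (1 − (−0.5)(−0.5))q_{Nadir} = 28.5 − 0.5·30, so 0.75q_{Nadir} = 13.5 and q_{Nadir} = 18.
Then q_{Kora} = 30 − 0.5·18 = 21.
Price P = 149 − 2·39 = 71.
Nadir's profit: (71 − 35)·18 = 648.

648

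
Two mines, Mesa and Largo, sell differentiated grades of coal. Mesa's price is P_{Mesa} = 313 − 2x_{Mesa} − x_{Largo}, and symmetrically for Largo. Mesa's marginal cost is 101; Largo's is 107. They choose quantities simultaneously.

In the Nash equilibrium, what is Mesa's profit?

Mine Mesa's profit: π = x_{Mesa}(313 − 2x_{Mesa} − x_{Largo}) − 101x_{Mesa}.
∂π/∂x_{Mesa} = 212 − 4x_{Mesa} − x_{Largo} = 0 ⇒ x_{Mesa} = 53 − 0.25x_{Largo}.
Similarly x_{Largo} = 51.5 − 0.25x_{Mesa}.
Plugging x_{Largo} into Mesa's best response: x_{Mesa} = 53 − 0.25(51.5 − 0.25x_{Mesa}) ⇒ 0.9375x_{Mesa} = 40.125, so x_{Mesa} = 42.8.
Then x_{Largo} = 51.5 − 0.25·42.8 = 40.8.
P_{Mesa} = 313 − 2·42.8 − 40.8 = 186.6.
Profit = (186.6 − 101)·42.8 = 3663.68.

3663.68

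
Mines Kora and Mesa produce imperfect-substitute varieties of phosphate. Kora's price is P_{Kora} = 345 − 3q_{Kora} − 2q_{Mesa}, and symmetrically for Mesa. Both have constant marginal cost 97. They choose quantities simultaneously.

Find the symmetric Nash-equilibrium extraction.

Mine Kora's profit: π = q_{Kora}(345 − 3q_{Kora} − 2q_{Mesa}) − 97q_{Kora}.
∂π/∂q_{Kora} = 248 − 6q_{Kora} − 2q_{Mesa} = 0 ⇒ q_{Kora} = 124/3 − (1/3)q_{Mesa}.
By symmetry q_{Mesa} = q_{Kora}; substituting into the reaction function, (4/3)q_{Kora} = 124/3 and q_{Kora} = 31.

31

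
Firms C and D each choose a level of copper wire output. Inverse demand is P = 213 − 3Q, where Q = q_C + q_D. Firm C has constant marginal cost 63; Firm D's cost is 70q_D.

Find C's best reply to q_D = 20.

15

Firm C's profit: π = q_C(213 − 3(q_C + q_D)) − 63q_C.
∂π/∂q_C = 150 − 6q_C − 3q_D = 0, so q_C = 25 − 0.5q_D.
At q_D = 20: q_C = 25 − 0.5·20 = 15.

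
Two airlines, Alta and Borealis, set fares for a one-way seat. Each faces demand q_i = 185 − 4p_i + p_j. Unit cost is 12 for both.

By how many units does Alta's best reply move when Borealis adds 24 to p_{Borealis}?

3

Alta's profit: π = (p_{Alta} − 12)(185 − 4p_{Alta} + p_{Borealis}).
∂π/∂p_{Alta} = 233 − 8p_{Alta} + p_{Borealis} = 0 ⇒ p_{Alta} = 29.125 + 0.125p_{Borealis}.
The reaction-function slope is 0.125, so a 24-unit rise in p_{Borealis} moves p_{Alta} by 0.125 × 24 = 3. Alta's best response rises — the actions are strategic complements.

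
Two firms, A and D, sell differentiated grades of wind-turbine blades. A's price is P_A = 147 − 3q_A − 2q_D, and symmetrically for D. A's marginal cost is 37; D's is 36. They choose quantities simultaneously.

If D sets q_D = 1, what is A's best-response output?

18

Firm A's profit: π = q_A(147 − 3q_A − 2q_D) − 37q_A.
∂π/∂q_A = 110 − 6q_A − 2q_D = 0 ⇒ q_A = 55/3 − (1/3)q_D.
At q_D = 1: q_A = 55/3 − (1/3)·1 = 18.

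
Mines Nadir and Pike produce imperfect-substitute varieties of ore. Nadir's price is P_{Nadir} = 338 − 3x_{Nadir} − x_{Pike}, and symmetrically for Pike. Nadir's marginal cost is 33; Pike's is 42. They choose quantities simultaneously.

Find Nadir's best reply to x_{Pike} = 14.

Mine Nadir's profit: π = x_{Nadir}(338 − 3x_{Nadir} − x_{Pike}) − 33x_{Nadir}.
∂π/∂x_{Nadir} = 305 − 6x_{Nadir} − x_{Pike} = 0 ⇒ x_{Nadir} = 305/6 − (1/6)x_{Pike}.
At x_{Pike} = 14: x_{Nadir} = 305/6 − (1/6)·14 = 48.5.

48.5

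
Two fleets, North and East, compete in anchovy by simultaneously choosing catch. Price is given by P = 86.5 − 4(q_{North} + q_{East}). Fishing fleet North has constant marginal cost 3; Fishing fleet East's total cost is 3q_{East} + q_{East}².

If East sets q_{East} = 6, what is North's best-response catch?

7.4375

Fishing fleet North's profit: π = q_{North}(86.5 − 4(q_{North} + q_{East})) − 3q_{North}.
∂π/∂q_{North} = 83.5 − 8q_{North} − 4q_{East} = 0, so q_{North} = 10.4375 − 0.5q_{East}.
At q_{East} = 6: q_{North} = 10.4375 − 0.5·6 = 7.4375.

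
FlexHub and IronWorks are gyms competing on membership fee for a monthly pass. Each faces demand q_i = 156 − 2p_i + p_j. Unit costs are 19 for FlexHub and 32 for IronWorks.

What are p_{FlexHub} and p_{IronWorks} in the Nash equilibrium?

66.4, 71.6

FlexHub's profit: π = (p_{FlexHub} − 19)(156 − 2p_{FlexHub} + p_{IronWorks}).
∂π/∂p_{FlexHub} = 194 − 4p_{FlexHub} + p_{IronWorks} = 0 ⇒ p_{FlexHub} = 48.5 + 0.25p_{IronWorks}.
Similarly p_{IronWorks} = 55 + 0.25p_{FlexHub}.
Solving the two reaction functions simultaneously: (1 − (0.25)(0.25))p_{FlexHub} = 48.5 + 0.25·55, so 0.9375p_{FlexHub} = 62.25 and p_{FlexHub} = 66.4.
Then p_{IronWorks} = 55 + 0.25·66.4 = 71.6.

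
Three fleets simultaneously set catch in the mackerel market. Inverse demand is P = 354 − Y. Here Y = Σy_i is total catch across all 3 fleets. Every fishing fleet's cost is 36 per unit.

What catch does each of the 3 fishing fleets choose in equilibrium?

79.5

A representative fishing fleet's profit is π_i = y_i(354 − Y) − 36y_i, with Y = y_i + Σ_{j≠i} y_j.
First-order condition: 318 − 2y_i − Σ_{j≠i} y_j = 0.
With identical fishing fleets, set every y_j = y: then 318 − 2y − 2y = 0, i.e. y = 318/4 = 79.5.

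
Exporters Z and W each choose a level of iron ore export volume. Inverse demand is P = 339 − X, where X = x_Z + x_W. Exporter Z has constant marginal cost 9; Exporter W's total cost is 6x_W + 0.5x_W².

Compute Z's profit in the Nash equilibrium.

Exporter Z's profit: π = x_Z(339 − (x_Z + x_W)) − 9x_Z.
∂π/∂x_Z = 330 − 2x_Z − x_W = 0, so x_Z = 165 − 0.5x_W.
For W: ∂π/∂x_W = 333 − 3x_W − x_Z = 0 ⇒ x_W = 111 − (1/3)x_Z.
Substituting the second reaction function into the first: x_Z = 165 − 0.5(111 − (1/3)x_Z), which gives (5/6)x_Z = 109.5 ⇒ x_Z = 131.4.
Then x_W = 111 − (1/3)·131.4 = 67.2.
Price P = 339 − 198.6 = 140.4.
Z's profit: (140.4 − 9)·131.4 = 17265.96.

17265.96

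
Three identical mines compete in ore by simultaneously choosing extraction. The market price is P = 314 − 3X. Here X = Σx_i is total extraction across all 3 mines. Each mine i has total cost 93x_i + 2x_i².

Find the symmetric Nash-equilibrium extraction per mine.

13.8125

A representative mine's profit is π_i = x_i(314 − 3X) − 93x_i − 2x_i², with X = x_i + Σ_{j≠i} x_j.
First-order condition: 221 − 10x_i − 3Σ_{j≠i} x_j = 0.
In a symmetric equilibrium every mine chooses the same x, so Σ_{j≠i} x_j = 2x. The condition becomes 221 − 16x = 0, giving x = 221/16 = 13.8125.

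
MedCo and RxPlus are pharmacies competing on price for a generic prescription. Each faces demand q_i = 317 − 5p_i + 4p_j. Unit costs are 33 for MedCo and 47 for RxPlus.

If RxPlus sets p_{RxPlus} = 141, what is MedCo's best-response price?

104.6

MedCo's profit: π = (p_{MedCo} − 33)(317 − 5p_{MedCo} + 4p_{RxPlus}).
∂π/∂p_{MedCo} = 482 − 10p_{MedCo} + 4p_{RxPlus} = 0 ⇒ p_{MedCo} = 48.2 + 0.4p_{RxPlus}.
At p_{RxPlus} = 141: p_{MedCo} = 48.2 + 0.4·141 = 104.6.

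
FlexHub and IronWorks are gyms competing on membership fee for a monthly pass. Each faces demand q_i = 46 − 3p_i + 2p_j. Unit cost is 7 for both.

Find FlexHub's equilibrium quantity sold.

29.25

FlexHub's profit: π = (p_{FlexHub} − 7)(46 − 3p_{FlexHub} + 2p_{IronWorks}).
∂π/∂p_{FlexHub} = 67 − 6p_{FlexHub} + 2p_{IronWorks} = 0 ⇒ p_{FlexHub} = 67/6 + (1/3)p_{IronWorks}.
The game is symmetric, so in equilibrium p_{IronWorks} = p_{FlexHub}: the reaction function gives (2/3)p_{FlexHub} = 67/6, hence p_{FlexHub} = 16.75.
q_{FlexHub} = 46 − 3·16.75 + 2·16.75 = 29.25.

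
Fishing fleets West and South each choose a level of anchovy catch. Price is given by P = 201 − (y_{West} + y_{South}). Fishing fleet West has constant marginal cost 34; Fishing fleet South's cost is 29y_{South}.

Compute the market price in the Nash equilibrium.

Fishing fleet West's profit: π = y_{West}(201 − (y_{West} + y_{South})) − 34y_{West}.
∂π/∂y_{West} = 167 − 2y_{West} − y_{South} = 0, so y_{West} = 83.5 − 0.5y_{South}.
By the same steps for South: y_{South} = 86 − 0.5y_{West}.
Solving the two reaction functions simultaneously: (1 − (−0.5)(−0.5))y_{West} = 83.5 − 0.5·86, so 0.75y_{West} = 40.5 and y_{West} = 54.
Then y_{South} = 86 − 0.5·54 = 59.
Equilibrium price: P = 201 − 113 = 88.

88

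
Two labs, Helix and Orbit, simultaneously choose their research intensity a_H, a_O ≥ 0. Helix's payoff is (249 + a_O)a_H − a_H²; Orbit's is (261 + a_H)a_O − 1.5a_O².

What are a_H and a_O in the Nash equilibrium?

201.6, 154.2

Expanding Helix's payoff: 249a_H + a_Oa_H − a_H².
∂π/∂a_H = 249 + a_O − 2a_H = 0, so a_H = 124.5 + 0.5a_O.
Likewise for Orbit: a_O = 87 + (1/3)a_H.
Solving the two reaction functions simultaneously: (1 − (0.5)(1/3))a_H = 124.5 + 0.5·87, so (5/6)a_H = 168 and a_H = 201.6.
Then a_O = 87 + (1/3)·201.6 = 154.2.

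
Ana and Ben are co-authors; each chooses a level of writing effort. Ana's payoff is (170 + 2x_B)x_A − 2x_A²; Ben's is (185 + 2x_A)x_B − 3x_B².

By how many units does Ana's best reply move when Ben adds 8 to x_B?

Expanding Ana's payoff: 170x_A + 2x_Bx_A − 2x_A².
∂π/∂x_A = 170 + 2x_B − 4x_A = 0, so x_A = 42.5 + 0.5x_B.
The reaction-function slope is 0.5, so an 8-unit rise in x_B moves x_A by 0.5 × 8 = 4. Ana's best response rises — the actions are strategic complements.

4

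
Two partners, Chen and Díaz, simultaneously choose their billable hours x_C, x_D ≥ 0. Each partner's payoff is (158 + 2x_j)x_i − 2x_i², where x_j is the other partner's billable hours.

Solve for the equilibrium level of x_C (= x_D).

79

Chen's payoff is (158 + 2x_D)x_C − 2x_C².
∂π/∂x_C = 158 + 2x_D − 4x_C = 0, so x_C = 39.5 + 0.5x_D.
Setting x_C = x_D in the reaction function: x_C = 39.5 + 0.5x_C, so x_C = 39.5 / 0.5 = 79.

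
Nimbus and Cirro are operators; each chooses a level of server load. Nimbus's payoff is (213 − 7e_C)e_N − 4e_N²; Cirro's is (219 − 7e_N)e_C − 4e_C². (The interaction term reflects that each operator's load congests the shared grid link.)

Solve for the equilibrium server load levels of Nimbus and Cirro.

11.4, 17.4

Expanding Nimbus's payoff: 213e_N − 7e_Ce_N − 4e_N².
∂π/∂e_N = 213 − 7e_C − 8e_N = 0, so e_N = 26.625 − 0.875e_C.
Likewise for Cirro: e_C = 27.375 − 0.875e_N.
Plugging e_C into Nimbus's best response: e_N = 26.625 − 0.875(27.375 − 0.875e_N) ⇒ (15/64)e_N = 171/64, so e_N = 11.4.
Then e_C = 27.375 − 0.875·11.4 = 17.4.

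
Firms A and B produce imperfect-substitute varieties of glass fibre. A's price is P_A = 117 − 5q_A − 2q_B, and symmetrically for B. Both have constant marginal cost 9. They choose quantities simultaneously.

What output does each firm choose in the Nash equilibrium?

9

Firm A's profit: π = q_A(117 − 5q_A − 2q_B) − 9q_A.
∂π/∂q_A = 108 − 10q_A − 2q_B = 0 ⇒ q_A = 10.8 − 0.2q_B.
The game is symmetric, so in equilibrium q_B = q_A: the reaction function gives 1.2q_A = 10.8, hence q_A = 9.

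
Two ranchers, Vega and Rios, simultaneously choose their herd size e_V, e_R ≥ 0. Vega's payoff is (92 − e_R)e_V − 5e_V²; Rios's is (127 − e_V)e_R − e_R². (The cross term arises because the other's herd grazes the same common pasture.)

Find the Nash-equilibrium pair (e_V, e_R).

Expanding Vega's payoff: 92e_V − e_Re_V − 5e_V².
∂π/∂e_V = 92 − e_R − 10e_V = 0, so e_V = 9.2 − 0.1e_R.
Likewise for Rios: e_R = 63.5 − 0.5e_V.
Substituting the second reaction function into the first: e_V = 9.2 − 0.1(63.5 − 0.5e_V), which gives 0.95e_V = 2.85 ⇒ e_V = 3.
Then e_R = 63.5 − 0.5·3 = 62.

3, 62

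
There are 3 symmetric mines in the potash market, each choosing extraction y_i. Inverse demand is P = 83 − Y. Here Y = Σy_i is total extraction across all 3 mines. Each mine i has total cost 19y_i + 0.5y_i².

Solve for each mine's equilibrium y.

A representative mine's profit is π_i = y_i(83 − Y) − 19y_i − 0.5y_i², with Y = y_i + Σ_{j≠i} y_j.
First-order condition: 64 − 3y_i − Σ_{j≠i} y_j = 0.
In a symmetric equilibrium every mine chooses the same y, so Σ_{j≠i} y_j = 2y. The condition becomes 64 − 5y = 0, giving y = 64/5 = 12.8.

12.8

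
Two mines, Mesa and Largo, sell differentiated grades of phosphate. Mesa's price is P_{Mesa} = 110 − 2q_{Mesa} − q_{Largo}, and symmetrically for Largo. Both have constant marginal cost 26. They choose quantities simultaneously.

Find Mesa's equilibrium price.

Mine Mesa's profit: π = q_{Mesa}(110 − 2q_{Mesa} − q_{Largo}) − 26q_{Mesa}.
∂π/∂q_{Mesa} = 84 − 4q_{Mesa} − q_{Largo} = 0 ⇒ q_{Mesa} = 21 − 0.25q_{Largo}.
The game is symmetric, so in equilibrium q_{Largo} = q_{Mesa}: the reaction function gives 1.25q_{Mesa} = 21, hence q_{Mesa} = 16.8.
P_{Mesa} = 110 − 2·16.8 − 16.8 = 59.6.

59.6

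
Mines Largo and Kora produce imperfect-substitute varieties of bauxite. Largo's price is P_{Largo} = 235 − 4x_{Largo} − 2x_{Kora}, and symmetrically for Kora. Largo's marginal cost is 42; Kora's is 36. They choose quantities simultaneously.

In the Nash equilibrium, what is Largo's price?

118.4

Mine Largo's profit: π = x_{Largo}(235 − 4x_{Largo} − 2x_{Kora}) − 42x_{Largo}.
∂π/∂x_{Largo} = 193 − 8x_{Largo} − 2x_{Kora} = 0 ⇒ x_{Largo} = 24.125 − 0.25x_{Kora}.
Similarly x_{Kora} = 24.875 − 0.25x_{Largo}.
Substituting the second reaction function into the first: x_{Largo} = 24.125 − 0.25(24.875 − 0.25x_{Largo}), which gives 0.9375x_{Largo} = 573/32 ⇒ x_{Largo} = 19.1.
Then x_{Kora} = 24.875 − 0.25·19.1 = 20.1.
P_{Largo} = 235 − 4·19.1 − 2·20.1 = 118.4.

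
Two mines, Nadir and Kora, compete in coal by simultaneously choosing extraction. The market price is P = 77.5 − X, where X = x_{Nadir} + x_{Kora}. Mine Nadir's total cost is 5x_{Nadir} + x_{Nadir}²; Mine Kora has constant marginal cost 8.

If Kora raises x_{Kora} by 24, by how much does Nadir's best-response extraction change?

-6

Mine Nadir's profit: π = x_{Nadir}(77.5 − (x_{Nadir} + x_{Kora})) − 5x_{Nadir} − x_{Nadir}².
∂π/∂x_{Nadir} = 72.5 − 4x_{Nadir} − x_{Kora} = 0, so x_{Nadir} = 18.125 − 0.25x_{Kora}.
The reaction-function slope is −0.25, so a 24-unit rise in x_{Kora} moves x_{Nadir} by −0.25 × 24 = −6. Nadir's best response falls — the actions are strategic substitutes.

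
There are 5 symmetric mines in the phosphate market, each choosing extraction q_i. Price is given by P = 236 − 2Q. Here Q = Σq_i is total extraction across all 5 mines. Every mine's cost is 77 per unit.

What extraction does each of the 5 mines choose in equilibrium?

A representative mine's profit is π_i = q_i(236 − 2Q) − 77q_i, with Q = q_i + Σ_{j≠i} q_j.
First-order condition: 159 − 4q_i − 2Σ_{j≠i} q_j = 0.
In a symmetric equilibrium every mine chooses the same q, so Σ_{j≠i} q_j = 4q. The condition becomes 159 − 12q = 0, giving q = 159/12 = 13.25.

13.25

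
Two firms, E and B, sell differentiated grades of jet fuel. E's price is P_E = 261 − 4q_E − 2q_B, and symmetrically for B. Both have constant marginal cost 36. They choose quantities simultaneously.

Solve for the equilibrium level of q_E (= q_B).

22.5

Firm E's profit: π = q_E(261 − 4q_E − 2q_B) − 36q_E.
∂π/∂q_E = 225 − 8q_E − 2q_B = 0 ⇒ q_E = 28.125 − 0.25q_B.
By symmetry q_B = q_E; substituting into the reaction function, 1.25q_E = 28.125 and q_E = 22.5.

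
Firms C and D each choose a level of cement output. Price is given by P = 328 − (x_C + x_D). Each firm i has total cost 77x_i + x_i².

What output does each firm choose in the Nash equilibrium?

Firm C's profit: π = x_C(328 − (x_C + x_D)) − 77x_C − x_C².
∂π/∂x_C = 251 − 4x_C − x_D = 0, so x_C = 62.75 − 0.25x_D.
By symmetry x_D = x_C; substituting into the reaction function, 1.25x_C = 62.75 and x_C = 50.2.

50.2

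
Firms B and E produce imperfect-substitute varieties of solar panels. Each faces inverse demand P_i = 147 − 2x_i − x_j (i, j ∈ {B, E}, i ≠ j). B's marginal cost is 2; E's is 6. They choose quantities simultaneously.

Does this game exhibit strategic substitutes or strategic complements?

strategic substitutes

Firm B's profit: π = x_B(147 − 2x_B − x_E) − 2x_B.
∂π/∂x_B = 145 − 4x_B − x_E = 0 ⇒ x_B = 36.25 − 0.25x_E.
The best-response slope dx_B/dx_E = −0.25 < 0: the reaction function is downward-sloping, so the choices are strategic substitutes.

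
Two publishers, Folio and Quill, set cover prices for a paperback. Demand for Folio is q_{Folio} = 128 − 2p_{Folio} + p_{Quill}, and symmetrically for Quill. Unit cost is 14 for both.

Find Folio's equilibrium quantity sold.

Folio's profit: π = (p_{Folio} − 14)(128 − 2p_{Folio} + p_{Quill}).
∂π/∂p_{Folio} = 156 − 4p_{Folio} + p_{Quill} = 0 ⇒ p_{Folio} = 39 + 0.25p_{Quill}.
By symmetry p_{Quill} = p_{Folio}; substituting into the reaction function, 0.75p_{Folio} = 39 and p_{Folio} = 52.
q_{Folio} = 128 − 2·52 + 52 = 76.

76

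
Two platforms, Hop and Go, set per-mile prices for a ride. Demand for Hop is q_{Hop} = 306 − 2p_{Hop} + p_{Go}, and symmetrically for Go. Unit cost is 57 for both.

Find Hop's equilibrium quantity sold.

166

Hop's profit: π = (p_{Hop} − 57)(306 − 2p_{Hop} + p_{Go}).
∂π/∂p_{Hop} = 420 − 4p_{Hop} + p_{Go} = 0 ⇒ p_{Hop} = 105 + 0.25p_{Go}.
The game is symmetric, so in equilibrium p_{Go} = p_{Hop}: the reaction function gives 0.75p_{Hop} = 105, hence p_{Hop} = 140.
q_{Hop} = 306 − 2·140 + 140 = 166.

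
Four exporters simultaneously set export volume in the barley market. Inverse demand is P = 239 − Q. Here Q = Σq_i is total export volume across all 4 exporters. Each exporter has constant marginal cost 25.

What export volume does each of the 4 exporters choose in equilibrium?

A representative exporter's profit is π_i = q_i(239 − Q) − 25q_i, with Q = q_i + Σ_{j≠i} q_j.
First-order condition: 214 − 2q_i − Σ_{j≠i} q_j = 0.
In a symmetric equilibrium every exporter chooses the same q, so Σ_{j≠i} q_j = 3q. The condition becomes 214 − 5q = 0, giving q = 214/5 = 42.8.

42.8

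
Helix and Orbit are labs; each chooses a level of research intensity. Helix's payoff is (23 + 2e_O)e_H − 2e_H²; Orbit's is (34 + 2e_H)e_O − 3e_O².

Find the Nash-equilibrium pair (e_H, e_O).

Expanding Helix's payoff: 23e_H + 2e_Oe_H − 2e_H².
∂π/∂e_H = 23 + 2e_O − 4e_H = 0, so e_H = 5.75 + 0.5e_O.
Likewise for Orbit: e_O = 17/3 + (1/3)e_H.
Plugging e_O into Helix's best response: e_H = 5.75 + 0.5(17/3 + (1/3)e_H) ⇒ (5/6)e_H = 103/12, so e_H = 10.3.
Then e_O = 17/3 + (1/3)·10.3 = 9.1.

10.3, 9.1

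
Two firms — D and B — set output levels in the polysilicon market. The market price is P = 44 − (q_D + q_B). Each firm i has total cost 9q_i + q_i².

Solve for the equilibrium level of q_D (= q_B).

7

Firm D's profit: π = q_D(44 − (q_D + q_B)) − 9q_D − q_D².
∂π/∂q_D = 35 − 4q_D − q_B = 0, so q_D = 8.75 − 0.25q_B.
Setting q_D = q_B in the reaction function: q_D = 8.75 − 0.25q_D, so q_D = 8.75 / 1.25 = 7.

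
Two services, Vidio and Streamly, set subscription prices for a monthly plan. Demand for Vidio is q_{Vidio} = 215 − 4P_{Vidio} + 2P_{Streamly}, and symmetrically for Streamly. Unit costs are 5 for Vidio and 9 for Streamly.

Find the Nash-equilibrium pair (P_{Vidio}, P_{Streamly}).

Vidio's profit: π = (P_{Vidio} − 5)(215 − 4P_{Vidio} + 2P_{Streamly}).
∂π/∂P_{Vidio} = 235 − 8P_{Vidio} + 2P_{Streamly} = 0 ⇒ P_{Vidio} = 29.375 + 0.25P_{Streamly}.
Similarly P_{Streamly} = 31.375 + 0.25P_{Vidio}.
Substituting the second reaction function into the first: P_{Vidio} = 29.375 + 0.25(31.375 + 0.25P_{Vidio}), which gives 0.9375P_{Vidio} = 1191/32 ⇒ P_{Vidio} = 39.7.
Then P_{Streamly} = 31.375 + 0.25·39.7 = 41.3.

39.7, 41.3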